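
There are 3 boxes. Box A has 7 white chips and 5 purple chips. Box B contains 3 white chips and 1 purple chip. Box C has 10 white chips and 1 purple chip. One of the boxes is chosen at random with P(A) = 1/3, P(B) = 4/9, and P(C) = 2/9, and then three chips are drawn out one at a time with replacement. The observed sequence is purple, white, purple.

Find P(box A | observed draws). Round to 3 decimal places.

0.600

The likelihood of the observed sequence under each hypothesis: P(data | box A) = (5/12)(7/12)(5/12) = 0.10127; P(data | box B) = (1/4)(3/4)(1/4) = 0.046875; P(data | box C) = (1/11)(10/11)(1/11) = 0.0075131.
Weighting by the prior gives 1/3 · 0.10127 = 0.033758, 4/9 · 0.046875 = 0.020833, 2/9 · 0.0075131 = 0.0016696; these sum to 0.056261.
Hence P(box A | data) = (0.033758) / (0.056261) = 0.60002.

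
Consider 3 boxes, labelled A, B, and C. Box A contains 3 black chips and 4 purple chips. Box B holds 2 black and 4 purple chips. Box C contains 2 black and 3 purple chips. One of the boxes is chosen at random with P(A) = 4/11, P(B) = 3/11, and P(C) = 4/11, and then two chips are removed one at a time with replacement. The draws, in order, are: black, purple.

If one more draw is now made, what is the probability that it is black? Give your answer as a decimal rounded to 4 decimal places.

The likelihood of the observed sequence under each hypothesis: P(data | box A) = (3/7)(4/7) = 0.2449; P(data | box B) = (2/6)(4/6) = 0.22222; P(data | box C) = (2/5)(3/5) = 0.24.
The prior-weighted likelihoods are 4/11 · 0.2449 = 0.089054, 3/11 · 0.22222 = 0.060606, 4/11 · 0.24 = 0.087273; summing to 0.23693.
Normalising, the posterior is P(box A | data) = 0.37586, P(box B | data) = 0.25579, P(box C | data) = 0.36834.
The predictive probability is P(black next | data) = (3/7)(0.37586) + (1/3)(0.25579) + (2/5)(0.36834) = 0.39369.

0.3937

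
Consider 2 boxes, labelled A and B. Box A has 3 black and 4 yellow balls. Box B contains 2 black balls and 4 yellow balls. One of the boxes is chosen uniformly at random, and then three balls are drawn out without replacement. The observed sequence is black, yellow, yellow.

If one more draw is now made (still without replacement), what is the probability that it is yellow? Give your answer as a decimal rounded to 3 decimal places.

0.590

The likelihood of the observed sequence under each hypothesis: P(data | box A) = (3/7)(4/6)(3/5) = 6/35; P(data | box B) = (2/6)(4/5)(3/4) = 1/5.
Multiplying each by its prior: 1/2 · 6/35 = 3/35, 1/2 · 1/5 = 1/10; these sum to 13/70.
The posterior is then P(box A | data) = 6/13, P(box B | data) = 7/13.
So P(yellow next | data) = Σ P(yellow next | H) P(H | data) = (1/2)(6/13) + (2/3)(7/13) = 23/39.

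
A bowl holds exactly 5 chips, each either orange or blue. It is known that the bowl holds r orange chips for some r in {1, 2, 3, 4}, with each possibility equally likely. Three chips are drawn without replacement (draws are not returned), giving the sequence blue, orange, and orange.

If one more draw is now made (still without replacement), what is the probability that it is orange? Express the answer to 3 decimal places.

0.600

For each hypothesis, P(data | H) works out to: P(data | r = 1) = (4/5)(1/4)(0/3) = 0; P(data | r = 2) = (3/5)(2/4)(1/3) = 1/10; P(data | r = 3) = (2/5)(3/4)(2/3) = 1/5; P(data | r = 4) = (1/5)(4/4)(3/3) = 1/5.
Multiplying each by its prior: 1/4 · 0 = 0, 1/4 · 1/10 = 1/40, 1/4 · 1/5 = 1/20, 1/4 · 1/5 = 1/20; summing to 1/8.
The posterior is then P(r = 1 | data) = 0, P(r = 2 | data) = 1/5, P(r = 3 | data) = 2/5, P(r = 4 | data) = 2/5.
So P(orange next | data) = Σ P(orange next | H) P(H | data) = (0)(1/5) + (1/2)(2/5) + (1)(2/5) = 3/5.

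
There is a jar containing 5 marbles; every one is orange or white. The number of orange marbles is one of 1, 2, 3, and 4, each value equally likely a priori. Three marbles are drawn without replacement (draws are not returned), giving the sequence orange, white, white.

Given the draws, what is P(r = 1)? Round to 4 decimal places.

0.4000

Under each hypothesis, the probability of the observed sequence is: P(data | r = 1) = (1/5)(4/4)(3/3) = 1/5; P(data | r = 2) = (2/5)(3/4)(2/3) = 1/5; P(data | r = 3) = (3/5)(2/4)(1/3) = 1/10; P(data | r = 4) = (4/5)(1/4)(0/3) = 0.
Multiplying each by its prior: 1/4 · 1/5 = 1/20, 1/4 · 1/5 = 1/20, 1/4 · 1/10 = 1/40, 1/4 · 0 = 0; summing to 1/8.
So P(r = 1 | data) = (1/20) / (1/8) = 2/5.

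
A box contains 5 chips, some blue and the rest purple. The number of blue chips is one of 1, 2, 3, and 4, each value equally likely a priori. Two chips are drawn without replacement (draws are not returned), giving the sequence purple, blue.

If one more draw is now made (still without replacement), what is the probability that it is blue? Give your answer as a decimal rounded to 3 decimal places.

Compute the likelihood of the observed sequence for each case: P(data | r = 1) = (4/5)(1/4) = 1/5; P(data | r = 2) = (3/5)(2/4) = 3/10; P(data | r = 3) = (2/5)(3/4) = 3/10; P(data | r = 4) = (1/5)(4/4) = 1/5.
Multiplying each by its prior: 1/4 · 1/5 = 1/20, 1/4 · 3/10 = 3/40, 1/4 · 3/10 = 3/40, 1/4 · 1/5 = 1/20; with total 1/4.
Dividing through by the total gives posterior P(r = 1 | data) = 1/5, P(r = 2 | data) = 3/10, P(r = 3 | data) = 3/10, P(r = 4 | data) = 1/5.
The predictive probability is P(blue next | data) = (0)(1/5) + (1/3)(3/10) + (2/3)(3/10) + (1)(1/5) = 1/2.

0.500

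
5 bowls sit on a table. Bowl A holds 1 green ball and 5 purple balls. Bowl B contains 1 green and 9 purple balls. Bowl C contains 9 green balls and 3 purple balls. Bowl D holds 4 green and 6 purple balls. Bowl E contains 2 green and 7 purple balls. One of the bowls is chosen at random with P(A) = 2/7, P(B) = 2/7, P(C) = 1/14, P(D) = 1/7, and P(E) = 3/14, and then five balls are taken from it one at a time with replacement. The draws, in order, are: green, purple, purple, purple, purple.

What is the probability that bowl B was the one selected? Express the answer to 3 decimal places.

The likelihood of the observed sequence under each hypothesis: P(data | bowl A) = (1/6)(5/6)(5/6)(5/6)(5/6) = 0.080376; P(data | bowl B) = (1/10)(9/10)(9/10)(9/10)(9/10) = 0.06561; P(data | bowl C) = (9/12)(3/12)(3/12)(3/12)(3/12) = 0.0029297; P(data | bowl D) = (4/10)(6/10)(6/10)(6/10)(6/10) = 0.05184; P(data | bowl E) = (2/9)(7/9)(7/9)(7/9)(7/9) = 0.081322.
Weighting by the prior gives 2/7 · 0.080376 = 0.022964, 2/7 · 0.06561 = 0.018746, 1/14 · 0.0029297 = 0.00020926, 1/7 · 0.05184 = 0.0074057, 3/14 · 0.081322 = 0.017426; summing to 0.066751.
So P(bowl B | data) = (0.018746) / (0.066751) = 0.28083.

0.281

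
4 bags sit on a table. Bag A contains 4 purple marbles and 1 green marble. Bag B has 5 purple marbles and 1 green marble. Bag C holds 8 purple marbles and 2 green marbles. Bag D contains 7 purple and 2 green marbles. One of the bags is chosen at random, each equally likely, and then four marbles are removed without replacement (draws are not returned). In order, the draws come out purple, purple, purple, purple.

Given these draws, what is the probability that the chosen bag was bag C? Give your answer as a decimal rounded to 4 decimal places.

The likelihood of the observed sequence under each hypothesis: P(data | bag A) = (4/5)(3/4)(2/3)(1/2) = 1/5; P(data | bag B) = (5/6)(4/5)(3/4)(2/3) = 1/3; P(data | bag C) = (8/10)(7/9)(6/8)(5/7) = 1/3; P(data | bag D) = (7/9)(6/8)(5/7)(4/6) = 5/18.
Multiplying each by its prior: 1/4 · 1/5 = 1/20, 1/4 · 1/3 = 1/12, 1/4 · 1/3 = 1/12, 1/4 · 5/18 = 5/72; these sum to 103/360.
Hence P(bag C | data) = (1/12) / (103/360) = 30/103.

0.2913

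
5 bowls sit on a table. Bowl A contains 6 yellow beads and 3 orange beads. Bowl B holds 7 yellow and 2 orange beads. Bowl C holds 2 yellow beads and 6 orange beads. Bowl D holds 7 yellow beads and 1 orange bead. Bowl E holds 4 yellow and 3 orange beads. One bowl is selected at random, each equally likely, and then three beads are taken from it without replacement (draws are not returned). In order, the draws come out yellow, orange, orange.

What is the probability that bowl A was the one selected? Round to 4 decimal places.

0.1822

Compute the likelihood of the observed sequence for each case: P(data | bowl A) = (6/9)(3/8)(2/7) = 0.071429; P(data | bowl B) = (7/9)(2/8)(1/7) = 0.027778; P(data | bowl C) = (2/8)(6/7)(5/6) = 0.17857; P(data | bowl D) = (7/8)(1/7)(0/6) = 0; P(data | bowl E) = (4/7)(3/6)(2/5) = 0.11429.
Weighting by the prior gives 1/5 · 0.071429 = 0.014286, 1/5 · 0.027778 = 0.0055556, 1/5 · 0.17857 = 0.035714, 1/5 · 0 = 0, 1/5 · 0.11429 = 0.022857; with total 0.078413.
Therefore the posterior P(bowl A | data) = (0.014286) / (0.078413) = 0.18219.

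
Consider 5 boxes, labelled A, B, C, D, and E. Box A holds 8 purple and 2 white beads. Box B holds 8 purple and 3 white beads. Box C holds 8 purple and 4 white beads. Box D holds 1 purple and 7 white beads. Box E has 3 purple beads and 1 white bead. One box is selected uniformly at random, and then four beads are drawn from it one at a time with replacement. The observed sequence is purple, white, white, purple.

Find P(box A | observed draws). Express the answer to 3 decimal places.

Under each hypothesis, the probability of the observed sequence is: P(data | box A) = (8/10)(2/10)(2/10)(8/10) = 0.0256; P(data | box B) = (8/11)(3/11)(3/11)(8/11) = 0.039342; P(data | box C) = (8/12)(4/12)(4/12)(8/12) = 0.049383; P(data | box D) = (1/8)(7/8)(7/8)(1/8) = 0.011963; P(data | box E) = (3/4)(1/4)(1/4)(3/4) = 0.035156.
The prior-weighted likelihoods are 1/5 · 0.0256 = 0.00512, 1/5 · 0.039342 = 0.0078683, 1/5 · 0.049383 = 0.0098765, 1/5 · 0.011963 = 0.0023926, 1/5 · 0.035156 = 0.0070313; with total 0.032289.
Hence P(box A | data) = (0.00512) / (0.032289) = 0.15857.

0.159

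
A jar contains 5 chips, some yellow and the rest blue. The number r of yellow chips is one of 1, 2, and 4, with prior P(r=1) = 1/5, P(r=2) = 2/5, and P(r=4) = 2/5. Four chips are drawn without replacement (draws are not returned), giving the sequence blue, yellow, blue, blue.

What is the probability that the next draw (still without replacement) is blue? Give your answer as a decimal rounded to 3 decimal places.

Under each hypothesis, the probability of the observed sequence is: P(data | r = 1) = (4/5)(1/4)(3/3)(2/2) = 1/5; P(data | r = 2) = (3/5)(2/4)(2/3)(1/2) = 1/10; P(data | r = 4) = (1/5)(4/4)(0/3) = 0.
The prior-weighted likelihoods are 1/5 · 1/5 = 1/25, 2/5 · 1/10 = 1/25, 2/5 · 0 = 0; summing to 2/25.
The posterior is then P(r = 1 | data) = 1/2, P(r = 2 | data) = 1/2, P(r = 4 | data) = 0.
The predictive probability is P(blue next | data) = (1)(1/2) + (0)(1/2) = 1/2.

0.500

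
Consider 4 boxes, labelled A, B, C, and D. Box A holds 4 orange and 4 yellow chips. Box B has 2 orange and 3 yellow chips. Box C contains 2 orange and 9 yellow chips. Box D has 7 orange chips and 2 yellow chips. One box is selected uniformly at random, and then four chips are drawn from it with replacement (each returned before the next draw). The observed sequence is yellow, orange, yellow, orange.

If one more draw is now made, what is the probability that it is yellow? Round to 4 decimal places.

Compute the likelihood of the observed sequence for each case: P(data | box A) = (4/8)(4/8)(4/8)(4/8) = 0.0625; P(data | box B) = (3/5)(2/5)(3/5)(2/5) = 0.0576; P(data | box C) = (9/11)(2/11)(9/11)(2/11) = 0.02213; P(data | box D) = (2/9)(7/9)(2/9)(7/9) = 0.029873.
Multiplying each by its prior: 1/4 · 0.0625 = 0.015625, 1/4 · 0.0576 = 0.0144, 1/4 · 0.02213 = 0.0055324, 1/4 · 0.029873 = 0.0074684; summing to 0.043026.
Dividing through by the total gives posterior P(box A | data) = 0.36315, P(box B | data) = 0.33468, P(box C | data) = 0.12858, P(box D | data) = 0.17358.
Averaging over the posterior, P(yellow next | data) = (1/2)(0.36315) + (3/5)(0.33468) + (9/11)(0.12858) + (2/9)(0.17358) = 0.52616.

0.5262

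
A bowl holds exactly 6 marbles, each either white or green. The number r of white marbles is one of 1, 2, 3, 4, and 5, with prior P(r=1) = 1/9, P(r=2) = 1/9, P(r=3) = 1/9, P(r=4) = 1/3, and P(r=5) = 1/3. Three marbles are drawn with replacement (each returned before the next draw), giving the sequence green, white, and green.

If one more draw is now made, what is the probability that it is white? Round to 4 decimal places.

0.4955

Under each hypothesis, the probability of the observed sequence is: P(data | r = 1) = (5/6)(1/6)(5/6) = 0.11574; P(data | r = 2) = (4/6)(2/6)(4/6) = 0.14815; P(data | r = 3) = (3/6)(3/6)(3/6) = 0.125; P(data | r = 4) = (2/6)(4/6)(2/6) = 0.074074; P(data | r = 5) = (1/6)(5/6)(1/6) = 0.023148.
Weighting by the prior gives 1/9 · 0.11574 = 0.01286, 1/9 · 0.14815 = 0.016461, 1/9 · 0.125 = 0.013889, 1/3 · 0.074074 = 0.024691, 1/3 · 0.023148 = 0.007716; summing to 0.075617.
Normalising, the posterior is P(r = 1 | data) = 0.17007, P(r = 2 | data) = 0.21769, P(r = 3 | data) = 0.18367, P(r = 4 | data) = 0.32653, P(r = 5 | data) = 0.10204.
The predictive probability is P(white next | data) = (1/6)(0.17007) + (1/3)(0.21769) + (1/2)(0.18367) + (2/3)(0.32653) + (5/6)(0.10204) = 0.49546.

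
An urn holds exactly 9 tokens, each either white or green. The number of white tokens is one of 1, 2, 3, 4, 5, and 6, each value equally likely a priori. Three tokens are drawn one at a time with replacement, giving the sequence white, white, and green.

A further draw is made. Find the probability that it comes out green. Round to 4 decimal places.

0.5021

For each hypothesis, P(data | H) works out to: P(data | r = 1) = (1/9)(1/9)(8/9) = 0.010974; P(data | r = 2) = (2/9)(2/9)(7/9) = 0.038409; P(data | r = 3) = (3/9)(3/9)(6/9) = 0.074074; P(data | r = 4) = (4/9)(4/9)(5/9) = 0.10974; P(data | r = 5) = (5/9)(5/9)(4/9) = 0.13717; P(data | r = 6) = (6/9)(6/9)(3/9) = 0.14815.
The prior-weighted likelihoods are 1/6 · 0.010974 = 0.001829, 1/6 · 0.038409 = 0.0064015, 1/6 · 0.074074 = 0.012346, 1/6 · 0.10974 = 0.01829, 1/6 · 0.13717 = 0.022862, 1/6 · 0.14815 = 0.024691; summing to 0.08642.
The posterior is then P(r = 1 | data) = 0.021164, P(r = 2 | data) = 0.074074, P(r = 3 | data) = 0.14286, P(r = 4 | data) = 0.21164, P(r = 5 | data) = 0.26455, P(r = 6 | data) = 0.28571.
The predictive probability is P(green next | data) = (8/9)(0.021164) + (7/9)(0.074074) + (2/3)(0.14286) + (5/9)(0.21164) + (4/9)(0.26455) + (1/3)(0.28571) = 0.50206.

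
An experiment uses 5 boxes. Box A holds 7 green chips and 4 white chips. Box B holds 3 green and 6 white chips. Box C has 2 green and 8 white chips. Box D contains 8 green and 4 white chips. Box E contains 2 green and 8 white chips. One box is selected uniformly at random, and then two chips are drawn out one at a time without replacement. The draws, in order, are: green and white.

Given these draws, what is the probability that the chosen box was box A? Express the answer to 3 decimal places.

0.231

Compute the likelihood of the observed sequence for each case: P(data | box A) = (7/11)(4/10) = 0.25455; P(data | box B) = (3/9)(6/8) = 0.25; P(data | box C) = (2/10)(8/9) = 0.17778; P(data | box D) = (8/12)(4/11) = 0.24242; P(data | box E) = (2/10)(8/9) = 0.17778.
The prior-weighted likelihoods are 1/5 · 0.25455 = 0.050909, 1/5 · 0.25 = 0.05, 1/5 · 0.17778 = 0.035556, 1/5 · 0.24242 = 0.048485, 1/5 · 0.17778 = 0.035556; these sum to 0.22051.
So P(box A | data) = (0.050909) / (0.22051) = 0.23087.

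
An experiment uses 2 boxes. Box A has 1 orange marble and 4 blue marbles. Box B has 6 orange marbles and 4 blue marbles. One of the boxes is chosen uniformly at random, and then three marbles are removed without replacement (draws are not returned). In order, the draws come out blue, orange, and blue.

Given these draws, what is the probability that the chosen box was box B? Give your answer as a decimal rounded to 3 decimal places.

The likelihood of the observed sequence under each hypothesis: P(data | box A) = (4/5)(1/4)(3/3) = 1/5; P(data | box B) = (4/10)(6/9)(3/8) = 1/10.
The prior-weighted likelihoods are 1/2 · 1/5 = 1/10, 1/2 · 1/10 = 1/20; summing to 3/20.
By Bayes' rule, P(box B | data) = (1/20) / (3/20) = 1/3.

0.333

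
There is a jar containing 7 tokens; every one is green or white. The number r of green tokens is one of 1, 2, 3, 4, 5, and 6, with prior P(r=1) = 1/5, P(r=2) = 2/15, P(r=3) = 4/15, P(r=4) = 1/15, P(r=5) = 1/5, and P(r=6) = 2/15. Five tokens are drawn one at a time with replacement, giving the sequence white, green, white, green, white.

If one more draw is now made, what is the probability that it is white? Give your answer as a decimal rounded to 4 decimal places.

0.5841

Compute the likelihood of the observed sequence for each case: P(data | r = 1) = (6/7)(1/7)(6/7)(1/7)(6/7) = 0.012852; P(data | r = 2) = (5/7)(2/7)(5/7)(2/7)(5/7) = 0.02975; P(data | r = 3) = (4/7)(3/7)(4/7)(3/7)(4/7) = 0.034271; P(data | r = 4) = (3/7)(4/7)(3/7)(4/7)(3/7) = 0.025704; P(data | r = 5) = (2/7)(5/7)(2/7)(5/7)(2/7) = 0.0119; P(data | r = 6) = (1/7)(6/7)(1/7)(6/7)(1/7) = 0.002142.
Weighting by the prior gives 1/5 · 0.012852 = 0.0025704, 2/15 · 0.02975 = 0.0039666, 4/15 · 0.034271 = 0.009139, 1/15 · 0.025704 = 0.0017136, 1/5 · 0.0119 = 0.00238, 2/15 · 0.002142 = 0.0002856; summing to 0.020055.
Dividing through by the total gives posterior P(r = 1 | data) = 0.12816, P(r = 2 | data) = 0.19778, P(r = 3 | data) = 0.4557, P(r = 4 | data) = 0.085443, P(r = 5 | data) = 0.11867, P(r = 6 | data) = 0.014241.
The predictive probability is P(white next | data) = (6/7)(0.12816) + (5/7)(0.19778) + (4/7)(0.4557) + (3/7)(0.085443) + (2/7)(0.11867) + (1/7)(0.014241) = 0.58409.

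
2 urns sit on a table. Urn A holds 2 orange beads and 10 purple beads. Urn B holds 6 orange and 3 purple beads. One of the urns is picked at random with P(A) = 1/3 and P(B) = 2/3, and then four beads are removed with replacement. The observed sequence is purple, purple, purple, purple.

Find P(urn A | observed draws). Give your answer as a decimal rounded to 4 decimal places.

0.9513

Under each hypothesis, the probability of the observed sequence is: P(data | urn A) = (10/12)(10/12)(10/12)(10/12) = 0.48225; P(data | urn B) = (3/9)(3/9)(3/9)(3/9) = 0.012346.
Weighting by the prior gives 1/3 · 0.48225 = 0.16075, 2/3 · 0.012346 = 0.0082305; with total 0.16898.
By Bayes' rule, P(urn A | data) = (0.16075) / (0.16898) = 0.95129.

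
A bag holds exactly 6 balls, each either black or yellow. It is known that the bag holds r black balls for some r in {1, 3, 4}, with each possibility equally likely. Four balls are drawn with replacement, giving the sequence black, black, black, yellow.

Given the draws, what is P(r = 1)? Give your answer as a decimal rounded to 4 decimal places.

For each hypothesis, P(data | H) works out to: P(data | r = 1) = (1/6)(1/6)(1/6)(5/6) = 0.003858; P(data | r = 3) = (3/6)(3/6)(3/6)(3/6) = 0.0625; P(data | r = 4) = (4/6)(4/6)(4/6)(2/6) = 0.098765.
The prior-weighted likelihoods are 1/3 · 0.003858 = 0.001286, 1/3 · 0.0625 = 0.020833, 1/3 · 0.098765 = 0.032922; summing to 0.055041.
By Bayes' rule, P(r = 1 | data) = (0.001286) / (0.055041) = 0.023364.

0.0234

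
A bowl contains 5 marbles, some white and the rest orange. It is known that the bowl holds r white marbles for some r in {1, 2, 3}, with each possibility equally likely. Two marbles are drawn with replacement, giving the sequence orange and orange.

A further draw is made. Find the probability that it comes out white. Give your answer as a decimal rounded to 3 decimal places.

The likelihood of the observed sequence under each hypothesis: P(data | r = 1) = (4/5)(4/5) = 16/25; P(data | r = 2) = (3/5)(3/5) = 9/25; P(data | r = 3) = (2/5)(2/5) = 4/25.
Multiplying each by its prior: 1/3 · 16/25 = 16/75, 1/3 · 9/25 = 3/25, 1/3 · 4/25 = 4/75; with total 29/75.
Dividing through by the total gives posterior P(r = 1 | data) = 16/29, P(r = 2 | data) = 9/29, P(r = 3 | data) = 4/29.
Averaging over the posterior, P(white next | data) = (1/5)(16/29) + (2/5)(9/29) + (3/5)(4/29) = 46/145.

0.317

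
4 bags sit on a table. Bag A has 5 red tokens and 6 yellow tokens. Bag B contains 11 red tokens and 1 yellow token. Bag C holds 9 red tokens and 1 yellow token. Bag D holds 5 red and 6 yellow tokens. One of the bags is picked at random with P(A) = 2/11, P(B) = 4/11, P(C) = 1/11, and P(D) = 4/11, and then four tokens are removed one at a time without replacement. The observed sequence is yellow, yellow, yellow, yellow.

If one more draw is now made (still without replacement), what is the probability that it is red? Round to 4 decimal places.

For each hypothesis, P(data | H) works out to: P(data | bag A) = (6/11)(5/10)(4/9)(3/8) = 1/22; P(data | bag B) = (1/12)(0/11) = 0; P(data | bag C) = (1/10)(0/9) = 0; P(data | bag D) = (6/11)(5/10)(4/9)(3/8) = 1/22.
The prior-weighted likelihoods are 2/11 · 1/22 = 1/121, 4/11 · 0 = 0, 1/11 · 0 = 0, 4/11 · 1/22 = 2/121; these sum to 3/121.
Dividing through by the total gives posterior P(bag A | data) = 1/3, P(bag B | data) = 0, P(bag C | data) = 0, P(bag D | data) = 2/3.
So P(red next | data) = Σ P(red next | H) P(H | data) = (5/7)(1/3) + (5/7)(2/3) = 5/7.

0.7143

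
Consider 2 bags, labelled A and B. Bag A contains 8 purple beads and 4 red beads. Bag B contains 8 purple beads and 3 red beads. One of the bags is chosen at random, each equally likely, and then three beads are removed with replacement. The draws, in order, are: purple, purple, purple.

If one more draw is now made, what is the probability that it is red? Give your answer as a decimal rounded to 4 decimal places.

The likelihood of the observed sequence under each hypothesis: P(data | bag A) = (8/12)(8/12)(8/12) = 0.2963; P(data | bag B) = (8/11)(8/11)(8/11) = 0.38467.
The prior-weighted likelihoods are 1/2 · 0.2963 = 0.14815, 1/2 · 0.38467 = 0.19234; with total 0.34048.
The posterior is then P(bag A | data) = 0.43511, P(bag B | data) = 0.56489.
So P(red next | data) = Σ P(red next | H) P(H | data) = (1/3)(0.43511) + (3/11)(0.56489) = 0.2991.

0.2991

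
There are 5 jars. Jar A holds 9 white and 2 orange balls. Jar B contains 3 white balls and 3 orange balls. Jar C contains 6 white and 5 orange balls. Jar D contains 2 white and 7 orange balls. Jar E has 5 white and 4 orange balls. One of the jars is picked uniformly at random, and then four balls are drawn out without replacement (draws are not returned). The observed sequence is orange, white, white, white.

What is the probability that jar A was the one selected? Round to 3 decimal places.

The likelihood of the observed sequence under each hypothesis: P(data | jar A) = (2/11)(9/10)(8/9)(7/8) = 0.12727; P(data | jar B) = (3/6)(3/5)(2/4)(1/3) = 0.05; P(data | jar C) = (5/11)(6/10)(5/9)(4/8) = 0.075758; P(data | jar D) = (7/9)(2/8)(1/7)(0/6) = 0; P(data | jar E) = (4/9)(5/8)(4/7)(3/6) = 0.079365.
The prior-weighted likelihoods are 1/5 · 0.12727 = 0.025455, 1/5 · 0.05 = 0.01, 1/5 · 0.075758 = 0.015152, 1/5 · 0 = 0, 1/5 · 0.079365 = 0.015873; with total 0.066479.
By Bayes' rule, P(jar A | data) = (0.025455) / (0.066479) = 0.3829.

0.383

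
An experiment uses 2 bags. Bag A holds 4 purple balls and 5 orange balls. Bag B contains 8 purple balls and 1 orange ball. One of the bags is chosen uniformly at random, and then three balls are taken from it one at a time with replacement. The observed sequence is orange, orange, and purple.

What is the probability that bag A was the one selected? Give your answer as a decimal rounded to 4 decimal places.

The likelihood of the observed sequence under each hypothesis: P(data | bag A) = (5/9)(5/9)(4/9) = 100/729; P(data | bag B) = (1/9)(1/9)(8/9) = 8/729.
The prior-weighted likelihoods are 1/2 · 100/729 = 50/729, 1/2 · 8/729 = 4/729; summing to 2/27.
Hence P(bag A | data) = (50/729) / (2/27) = 25/27.

0.9259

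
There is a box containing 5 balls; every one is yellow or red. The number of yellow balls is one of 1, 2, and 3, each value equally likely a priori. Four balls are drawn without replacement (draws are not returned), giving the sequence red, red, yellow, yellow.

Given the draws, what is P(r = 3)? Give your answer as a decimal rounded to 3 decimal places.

Compute the likelihood of the observed sequence for each case: P(data | r = 1) = (4/5)(3/4)(1/3)(0/2) = 0; P(data | r = 2) = (3/5)(2/4)(2/3)(1/2) = 1/10; P(data | r = 3) = (2/5)(1/4)(3/3)(2/2) = 1/10.
Weighting by the prior gives 1/3 · 0 = 0, 1/3 · 1/10 = 1/30, 1/3 · 1/10 = 1/30; these sum to 1/15.
By Bayes' rule, P(r = 3 | data) = (1/30) / (1/15) = 1/2.

0.500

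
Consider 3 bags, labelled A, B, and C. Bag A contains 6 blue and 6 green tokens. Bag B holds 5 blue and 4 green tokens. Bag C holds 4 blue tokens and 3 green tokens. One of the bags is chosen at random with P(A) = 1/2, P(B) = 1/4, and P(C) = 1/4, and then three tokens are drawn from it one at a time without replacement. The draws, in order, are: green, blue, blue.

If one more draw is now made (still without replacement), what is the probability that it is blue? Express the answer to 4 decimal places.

Under each hypothesis, the probability of the observed sequence is: P(data | bag A) = (6/12)(6/11)(5/10) = 0.13636; P(data | bag B) = (4/9)(5/8)(4/7) = 0.15873; P(data | bag C) = (3/7)(4/6)(3/5) = 0.17143.
Multiplying each by its prior: 1/2 · 0.13636 = 0.068182, 1/4 · 0.15873 = 0.039683, 1/4 · 0.17143 = 0.042857; summing to 0.15072.
Dividing through by the total gives posterior P(bag A | data) = 0.45237, P(bag B | data) = 0.26328, P(bag C | data) = 0.28435.
The predictive probability is P(blue next | data) = (4/9)(0.45237) + (1/2)(0.26328) + (1/2)(0.28435) = 0.47487.

0.4749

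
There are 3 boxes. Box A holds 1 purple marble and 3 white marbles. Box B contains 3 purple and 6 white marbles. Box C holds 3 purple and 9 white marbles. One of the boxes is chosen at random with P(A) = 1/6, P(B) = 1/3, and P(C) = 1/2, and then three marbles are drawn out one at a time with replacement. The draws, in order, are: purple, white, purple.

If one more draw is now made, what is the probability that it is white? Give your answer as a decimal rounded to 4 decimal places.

0.7132

Under each hypothesis, the probability of the observed sequence is: P(data | box A) = (1/4)(3/4)(1/4) = 0.046875; P(data | box B) = (3/9)(6/9)(3/9) = 0.074074; P(data | box C) = (3/12)(9/12)(3/12) = 0.046875.
Multiplying each by its prior: 1/6 · 0.046875 = 0.0078125, 1/3 · 0.074074 = 0.024691, 1/2 · 0.046875 = 0.023438; summing to 0.055941.
Normalising, the posterior is P(box A | data) = 0.13966, P(box B | data) = 0.44138, P(box C | data) = 0.41897.
Averaging over the posterior, P(white next | data) = (3/4)(0.13966) + (2/3)(0.44138) + (3/4)(0.41897) = 0.71322.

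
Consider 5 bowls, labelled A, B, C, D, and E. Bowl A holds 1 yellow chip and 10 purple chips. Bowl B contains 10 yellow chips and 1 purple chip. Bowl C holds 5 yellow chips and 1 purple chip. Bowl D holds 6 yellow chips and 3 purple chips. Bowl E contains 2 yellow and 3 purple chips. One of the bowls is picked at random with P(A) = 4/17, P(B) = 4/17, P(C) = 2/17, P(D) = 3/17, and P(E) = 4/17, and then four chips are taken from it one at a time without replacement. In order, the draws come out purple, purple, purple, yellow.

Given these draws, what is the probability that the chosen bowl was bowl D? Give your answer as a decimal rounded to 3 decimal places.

0.045

Compute the likelihood of the observed sequence for each case: P(data | bowl A) = (10/11)(9/10)(8/9)(1/8) = 0.090909; P(data | bowl B) = (1/11)(0/10) = 0; P(data | bowl C) = (1/6)(0/5) = 0; P(data | bowl D) = (3/9)(2/8)(1/7)(6/6) = 0.011905; P(data | bowl E) = (3/5)(2/4)(1/3)(2/2) = 0.1.
Weighting by the prior gives 4/17 · 0.090909 = 0.02139, 4/17 · 0 = 0, 2/17 · 0 = 0, 3/17 · 0.011905 = 0.0021008, 4/17 · 0.1 = 0.023529; these sum to 0.047021.
Hence P(bowl D | data) = (0.0021008) / (0.047021) = 0.044679.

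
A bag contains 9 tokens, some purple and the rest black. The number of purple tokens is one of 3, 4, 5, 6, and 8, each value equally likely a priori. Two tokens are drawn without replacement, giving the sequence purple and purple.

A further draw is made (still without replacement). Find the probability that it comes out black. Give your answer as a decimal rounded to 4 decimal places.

0.3710

Compute the likelihood of the observed sequence for each case: P(data | r = 3) = (3/9)(2/8) = 1/12; P(data | r = 4) = (4/9)(3/8) = 1/6; P(data | r = 5) = (5/9)(4/8) = 5/18; P(data | r = 6) = (6/9)(5/8) = 5/12; P(data | r = 8) = (8/9)(7/8) = 7/9.
The prior-weighted likelihoods are 1/5 · 1/12 = 1/60, 1/5 · 1/6 = 1/30, 1/5 · 5/18 = 1/18, 1/5 · 5/12 = 1/12, 1/5 · 7/9 = 7/45; summing to 31/90.
Dividing through by the total gives posterior P(r = 3 | data) = 3/62, P(r = 4 | data) = 3/31, P(r = 5 | data) = 5/31, P(r = 6 | data) = 15/62, P(r = 8 | data) = 14/31.
The predictive probability is P(black next | data) = (6/7)(3/62) + (5/7)(3/31) + (4/7)(5/31) + (3/7)(15/62) + (1/7)(14/31) = 23/62.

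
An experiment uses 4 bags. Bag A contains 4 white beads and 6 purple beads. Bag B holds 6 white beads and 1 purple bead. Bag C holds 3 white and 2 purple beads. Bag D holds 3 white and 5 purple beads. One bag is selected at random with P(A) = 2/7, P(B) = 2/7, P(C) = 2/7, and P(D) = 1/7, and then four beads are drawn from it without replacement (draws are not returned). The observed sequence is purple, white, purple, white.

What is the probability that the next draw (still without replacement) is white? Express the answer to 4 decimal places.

Under each hypothesis, the probability of the observed sequence is: P(data | bag A) = (6/10)(4/9)(5/8)(3/7) = 1/14; P(data | bag B) = (1/7)(6/6)(0/5) = 0; P(data | bag C) = (2/5)(3/4)(1/3)(2/2) = 1/10; P(data | bag D) = (5/8)(3/7)(4/6)(2/5) = 1/14.
Weighting by the prior gives 2/7 · 1/14 = 1/49, 2/7 · 0 = 0, 2/7 · 1/10 = 1/35, 1/7 · 1/14 = 1/98; summing to 29/490.
Normalising, the posterior is P(bag A | data) = 10/29, P(bag B | data) = 0, P(bag C | data) = 14/29, P(bag D | data) = 5/29.
Averaging over the posterior, P(white next | data) = (1/3)(10/29) + (1)(14/29) + (1/4)(5/29) = 223/348.

0.6408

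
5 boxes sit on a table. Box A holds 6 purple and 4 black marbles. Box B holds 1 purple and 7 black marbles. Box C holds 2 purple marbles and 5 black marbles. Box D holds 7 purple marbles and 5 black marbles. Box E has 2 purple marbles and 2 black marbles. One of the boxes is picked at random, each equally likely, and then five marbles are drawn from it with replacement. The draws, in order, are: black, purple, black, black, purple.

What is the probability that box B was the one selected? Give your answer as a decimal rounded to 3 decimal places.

0.088

For each hypothesis, P(data | H) works out to: P(data | box A) = (4/10)(6/10)(4/10)(4/10)(6/10) = 0.02304; P(data | box B) = (7/8)(1/8)(7/8)(7/8)(1/8) = 0.010468; P(data | box C) = (5/7)(2/7)(5/7)(5/7)(2/7) = 0.02975; P(data | box D) = (5/12)(7/12)(5/12)(5/12)(7/12) = 0.024615; P(data | box E) = (2/4)(2/4)(2/4)(2/4)(2/4) = 0.03125.
Weighting by the prior gives 1/5 · 0.02304 = 0.004608, 1/5 · 0.010468 = 0.0020935, 1/5 · 0.02975 = 0.0059499, 1/5 · 0.024615 = 0.004923, 1/5 · 0.03125 = 0.00625; summing to 0.023824.
So P(box B | data) = (0.0020935) / (0.023824) = 0.087872.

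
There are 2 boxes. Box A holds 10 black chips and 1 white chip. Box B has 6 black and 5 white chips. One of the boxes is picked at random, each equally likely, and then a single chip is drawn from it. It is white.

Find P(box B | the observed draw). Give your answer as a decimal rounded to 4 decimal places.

0.8333

For each hypothesis, P(data | H) works out to: P(data | box A) = (1/11) = 1/11; P(data | box B) = (5/11) = 5/11.
Multiplying each by its prior: 1/2 · 1/11 = 1/22, 1/2 · 5/11 = 5/22; these sum to 3/11.
By Bayes' rule, P(box B | data) = (5/22) / (3/11) = 5/6.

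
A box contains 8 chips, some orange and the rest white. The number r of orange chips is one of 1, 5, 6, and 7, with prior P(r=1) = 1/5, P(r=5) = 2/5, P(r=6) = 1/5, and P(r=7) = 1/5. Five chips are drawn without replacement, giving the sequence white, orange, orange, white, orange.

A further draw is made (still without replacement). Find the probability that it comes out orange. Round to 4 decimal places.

0.7500

For each hypothesis, P(data | H) works out to: P(data | r = 1) = (7/8)(1/7)(0/6) = 0; P(data | r = 5) = (3/8)(5/7)(4/6)(2/5)(3/4) = 3/56; P(data | r = 6) = (2/8)(6/7)(5/6)(1/5)(4/4) = 1/28; P(data | r = 7) = (1/8)(7/7)(6/6)(0/5) = 0.
Multiplying each by its prior: 1/5 · 0 = 0, 2/5 · 3/56 = 3/140, 1/5 · 1/28 = 1/140, 1/5 · 0 = 0; with total 1/35.
The posterior is then P(r = 1 | data) = 0, P(r = 5 | data) = 3/4, P(r = 6 | data) = 1/4, P(r = 7 | data) = 0.
The predictive probability is P(orange next | data) = (2/3)(3/4) + (1)(1/4) = 3/4.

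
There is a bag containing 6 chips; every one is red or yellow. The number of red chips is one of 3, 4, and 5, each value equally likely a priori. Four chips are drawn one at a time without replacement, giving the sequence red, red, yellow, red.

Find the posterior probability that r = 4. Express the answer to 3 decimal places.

0.381

Under each hypothesis, the probability of the observed sequence is: P(data | r = 3) = (3/6)(2/5)(3/4)(1/3) = 1/20; P(data | r = 4) = (4/6)(3/5)(2/4)(2/3) = 2/15; P(data | r = 5) = (5/6)(4/5)(1/4)(3/3) = 1/6.
Multiplying each by its prior: 1/3 · 1/20 = 1/60, 1/3 · 2/15 = 2/45, 1/3 · 1/6 = 1/18; with total 7/60.
By Bayes' rule, P(r = 4 | data) = (2/45) / (7/60) = 8/21.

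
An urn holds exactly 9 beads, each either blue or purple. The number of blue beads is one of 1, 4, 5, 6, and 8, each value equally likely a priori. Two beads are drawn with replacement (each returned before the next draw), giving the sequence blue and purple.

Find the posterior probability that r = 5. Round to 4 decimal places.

Compute the likelihood of the observed sequence for each case: P(data | r = 1) = (1/9)(8/9) = 8/81; P(data | r = 4) = (4/9)(5/9) = 20/81; P(data | r = 5) = (5/9)(4/9) = 20/81; P(data | r = 6) = (6/9)(3/9) = 2/9; P(data | r = 8) = (8/9)(1/9) = 8/81.
The prior-weighted likelihoods are 1/5 · 8/81 = 8/405, 1/5 · 20/81 = 4/81, 1/5 · 20/81 = 4/81, 1/5 · 2/9 = 2/45, 1/5 · 8/81 = 8/405; these sum to 74/405.
Hence P(r = 5 | data) = (4/81) / (74/405) = 10/37.

0.2703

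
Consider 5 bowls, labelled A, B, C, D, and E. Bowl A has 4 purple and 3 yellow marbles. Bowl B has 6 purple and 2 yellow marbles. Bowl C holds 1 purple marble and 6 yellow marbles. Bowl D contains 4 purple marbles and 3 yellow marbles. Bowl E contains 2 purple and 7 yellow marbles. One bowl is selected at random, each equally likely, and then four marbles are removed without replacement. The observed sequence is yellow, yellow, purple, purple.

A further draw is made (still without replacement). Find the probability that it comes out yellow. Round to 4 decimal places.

For each hypothesis, P(data | H) works out to: P(data | bowl A) = (3/7)(2/6)(4/5)(3/4) = 0.085714; P(data | bowl B) = (2/8)(1/7)(6/6)(5/5) = 0.035714; P(data | bowl C) = (6/7)(5/6)(1/5)(0/4) = 0; P(data | bowl D) = (3/7)(2/6)(4/5)(3/4) = 0.085714; P(data | bowl E) = (7/9)(6/8)(2/7)(1/6) = 0.027778.
The prior-weighted likelihoods are 1/5 · 0.085714 = 0.017143, 1/5 · 0.035714 = 0.0071429, 1/5 · 0 = 0, 1/5 · 0.085714 = 0.017143, 1/5 · 0.027778 = 0.0055556; summing to 0.046984.
The posterior is then P(bowl A | data) = 0.36486, P(bowl B | data) = 0.15203, P(bowl C | data) = 0, P(bowl D | data) = 0.36486, P(bowl E | data) = 0.11824.
So P(yellow next | data) = Σ P(yellow next | H) P(H | data) = (1/3)(0.36486) + (0)(0.15203) + (1/3)(0.36486) + (1)(0.11824) = 0.36149.

0.3615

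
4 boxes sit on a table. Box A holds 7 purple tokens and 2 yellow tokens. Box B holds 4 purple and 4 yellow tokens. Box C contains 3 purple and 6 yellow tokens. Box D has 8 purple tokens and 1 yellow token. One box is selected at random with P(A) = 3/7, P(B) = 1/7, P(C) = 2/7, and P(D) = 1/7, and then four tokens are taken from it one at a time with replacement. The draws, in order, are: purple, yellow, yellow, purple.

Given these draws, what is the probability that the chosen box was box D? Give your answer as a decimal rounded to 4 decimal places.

0.0374

For each hypothesis, P(data | H) works out to: P(data | box A) = (7/9)(2/9)(2/9)(7/9) = 0.029873; P(data | box B) = (4/8)(4/8)(4/8)(4/8) = 0.0625; P(data | box C) = (3/9)(6/9)(6/9)(3/9) = 0.049383; P(data | box D) = (8/9)(1/9)(1/9)(8/9) = 0.0097546.
Weighting by the prior gives 3/7 · 0.029873 = 0.012803, 1/7 · 0.0625 = 0.0089286, 2/7 · 0.049383 = 0.014109, 1/7 · 0.0097546 = 0.0013935; with total 0.037234.
So P(box D | data) = (0.0013935) / (0.037234) = 0.037426.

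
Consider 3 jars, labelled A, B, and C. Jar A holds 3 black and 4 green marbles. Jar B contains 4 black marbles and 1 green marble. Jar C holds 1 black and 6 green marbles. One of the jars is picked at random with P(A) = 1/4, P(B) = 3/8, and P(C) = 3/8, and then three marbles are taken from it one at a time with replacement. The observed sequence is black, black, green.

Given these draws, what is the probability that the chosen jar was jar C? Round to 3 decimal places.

The likelihood of the observed sequence under each hypothesis: P(data | jar A) = (3/7)(3/7)(4/7) = 0.10496; P(data | jar B) = (4/5)(4/5)(1/5) = 0.128; P(data | jar C) = (1/7)(1/7)(6/7) = 0.017493.
Weighting by the prior gives 1/4 · 0.10496 = 0.026239, 3/8 · 0.128 = 0.048, 3/8 · 0.017493 = 0.0065598; summing to 0.080799.
Hence P(jar C | data) = (0.0065598) / (0.080799) = 0.081186.

0.081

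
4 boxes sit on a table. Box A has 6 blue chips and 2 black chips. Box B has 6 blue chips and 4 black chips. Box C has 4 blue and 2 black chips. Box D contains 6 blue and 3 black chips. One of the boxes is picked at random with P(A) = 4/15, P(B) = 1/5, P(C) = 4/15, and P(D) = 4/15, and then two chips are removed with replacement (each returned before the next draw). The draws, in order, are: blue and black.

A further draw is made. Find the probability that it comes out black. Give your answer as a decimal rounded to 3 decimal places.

Compute the likelihood of the observed sequence for each case: P(data | box A) = (6/8)(2/8) = 0.1875; P(data | box B) = (6/10)(4/10) = 0.24; P(data | box C) = (4/6)(2/6) = 0.22222; P(data | box D) = (6/9)(3/9) = 0.22222.
The prior-weighted likelihoods are 4/15 · 0.1875 = 0.05, 1/5 · 0.24 = 0.048, 4/15 · 0.22222 = 0.059259, 4/15 · 0.22222 = 0.059259; with total 0.21652.
Dividing through by the total gives posterior P(box A | data) = 0.23093, P(box B | data) = 0.22169, P(box C | data) = 0.27369, P(box D | data) = 0.27369.
So P(black next | data) = Σ P(black next | H) P(H | data) = (1/4)(0.23093) + (2/5)(0.22169) + (1/3)(0.27369) + (1/3)(0.27369) = 0.32887.

0.329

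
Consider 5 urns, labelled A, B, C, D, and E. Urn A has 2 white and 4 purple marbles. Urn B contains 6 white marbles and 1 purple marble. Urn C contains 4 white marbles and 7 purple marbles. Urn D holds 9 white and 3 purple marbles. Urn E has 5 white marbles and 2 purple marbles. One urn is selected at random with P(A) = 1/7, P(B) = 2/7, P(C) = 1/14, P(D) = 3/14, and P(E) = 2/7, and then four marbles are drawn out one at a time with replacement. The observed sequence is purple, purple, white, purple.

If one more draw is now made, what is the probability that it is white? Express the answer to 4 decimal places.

0.4527

Under each hypothesis, the probability of the observed sequence is: P(data | urn A) = (4/6)(4/6)(2/6)(4/6) = 0.098765; P(data | urn B) = (1/7)(1/7)(6/7)(1/7) = 0.002499; P(data | urn C) = (7/11)(7/11)(4/11)(7/11) = 0.093709; P(data | urn D) = (3/12)(3/12)(9/12)(3/12) = 0.011719; P(data | urn E) = (2/7)(2/7)(5/7)(2/7) = 0.01666.
The prior-weighted likelihoods are 1/7 · 0.098765 = 0.014109, 2/7 · 0.002499 = 0.00071399, 1/14 · 0.093709 = 0.0066935, 3/14 · 0.011719 = 0.0025112, 2/7 · 0.01666 = 0.0047599; with total 0.028788.
Dividing through by the total gives posterior P(urn A | data) = 0.49011, P(urn B | data) = 0.024802, P(urn C | data) = 0.23251, P(urn D | data) = 0.08723, P(urn E | data) = 0.16534.
Averaging over the posterior, P(white next | data) = (1/3)(0.49011) + (6/7)(0.024802) + (4/11)(0.23251) + (3/4)(0.08723) + (5/7)(0.16534) = 0.4527.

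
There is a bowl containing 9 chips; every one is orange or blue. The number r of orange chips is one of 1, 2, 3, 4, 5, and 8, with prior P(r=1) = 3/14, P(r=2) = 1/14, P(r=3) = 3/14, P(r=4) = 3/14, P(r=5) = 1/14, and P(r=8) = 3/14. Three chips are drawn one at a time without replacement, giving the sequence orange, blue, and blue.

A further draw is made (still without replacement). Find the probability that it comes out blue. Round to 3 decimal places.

Under each hypothesis, the probability of the observed sequence is: P(data | r = 1) = (1/9)(8/8)(7/7) = 0.11111; P(data | r = 2) = (2/9)(7/8)(6/7) = 0.16667; P(data | r = 3) = (3/9)(6/8)(5/7) = 0.17857; P(data | r = 4) = (4/9)(5/8)(4/7) = 0.15873; P(data | r = 5) = (5/9)(4/8)(3/7) = 0.11905; P(data | r = 8) = (8/9)(1/8)(0/7) = 0.
Weighting by the prior gives 3/14 · 0.11111 = 0.02381, 1/14 · 0.16667 = 0.011905, 3/14 · 0.17857 = 0.038265, 3/14 · 0.15873 = 0.034014, 1/14 · 0.11905 = 0.0085034, 3/14 · 0 = 0; summing to 0.1165.
Dividing through by the total gives posterior P(r = 1 | data) = 0.20438, P(r = 2 | data) = 0.10219, P(r = 3 | data) = 0.32847, P(r = 4 | data) = 0.29197, P(r = 5 | data) = 0.072993, P(r = 8 | data) = 0.
Averaging over the posterior, P(blue next | data) = (1)(0.20438) + (5/6)(0.10219) + (2/3)(0.32847) + (1/2)(0.29197) + (1/3)(0.072993) = 0.67883.

0.679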